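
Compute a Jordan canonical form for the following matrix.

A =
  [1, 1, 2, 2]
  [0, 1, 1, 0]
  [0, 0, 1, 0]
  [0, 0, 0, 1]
J_3(1) ⊕ J_1(1)

The characteristic polynomial is
  det(x·I − A) = x^4 - 4*x^3 + 6*x^2 - 4*x + 1 = (x - 1)^4

Eigenvalues and multiplicities (the geometric multiplicity of λ is n − rank(A − λI), which equals the number of Jordan blocks for λ):
  λ = 1: algebraic multiplicity = 4, geometric multiplicity = 2

Determining the block sizes for each eigenvalue:
  λ = 1: with am = 4 and gm = 2, the partition is not yet determined (e.g. several partitions of 4 into 2 parts exist). Let N = A − (1)·I. Computing rank(N^1) = 2, rank(N^2) = 1, rank(N^3) = 0; the number of blocks of size ≥ j is rank(N^{j−1}) − rank(N^j), giving [2, 1, 1]. So we have 1 block(s) of size 3, 1 block(s) of size 1 → block sizes [3, 1]

Assembling the blocks gives a Jordan form
J =
  [1, 1, 0, 0]
  [0, 1, 1, 0]
  [0, 0, 1, 0]
  [0, 0, 0, 1]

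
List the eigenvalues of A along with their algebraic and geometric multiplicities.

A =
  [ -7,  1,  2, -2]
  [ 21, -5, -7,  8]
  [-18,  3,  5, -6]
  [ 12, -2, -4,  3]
λ = -1: alg = 4, geom = 2

Step 1 — factor the characteristic polynomial to read off the algebraic multiplicities:
  χ_A(x) = (x + 1)^4

Step 2 — compute geometric multiplicities via the rank-nullity identity g(λ) = n − rank(A − λI):
  rank(A − (-1)·I) = 2, so dim ker(A − (-1)·I) = n − 2 = 2

Summary:
  λ = -1: algebraic multiplicity = 4, geometric multiplicity = 2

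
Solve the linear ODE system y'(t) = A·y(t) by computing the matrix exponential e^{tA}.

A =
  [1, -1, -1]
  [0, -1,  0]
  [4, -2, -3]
e^{tA} =
  [2*t*exp(-t) + exp(-t), -t*exp(-t), -t*exp(-t)]
  [0, exp(-t), 0]
  [4*t*exp(-t), -2*t*exp(-t), -2*t*exp(-t) + exp(-t)]

Strategy: write A = P · J · P⁻¹ where J is a Jordan canonical form, so e^{tA} = P · e^{tJ} · P⁻¹, and e^{tJ} can be computed block-by-block.

A has Jordan form
J =
  [-1,  1,  0]
  [ 0, -1,  0]
  [ 0,  0, -1]
(up to reordering of blocks).

Per-block formulas:
  For a 2×2 Jordan block J_2(-1): exp(t · J_2(-1)) = e^(-1t)·(I + t·N), where N is the 2×2 nilpotent shift.
  For a 1×1 block at λ = -1: exp(t · [-1]) = [e^(-1t)].

After assembling e^{tJ} and conjugating by P, we get:

e^{tA} =
  [2*t*exp(-t) + exp(-t), -t*exp(-t), -t*exp(-t)]
  [0, exp(-t), 0]
  [4*t*exp(-t), -2*t*exp(-t), -2*t*exp(-t) + exp(-t)]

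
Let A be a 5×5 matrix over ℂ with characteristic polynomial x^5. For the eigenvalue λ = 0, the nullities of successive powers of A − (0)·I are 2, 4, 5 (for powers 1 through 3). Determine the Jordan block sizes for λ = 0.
Block sizes for λ = 0: [3, 2]

From the dimensions of kernels of powers, the number of Jordan blocks of size at least j is d_j − d_{j−1} where d_j = dim ker(N^j) (with d_0 = 0). Computing the differences gives [2, 2, 1].
The number of blocks of size exactly k is (#blocks of size ≥ k) − (#blocks of size ≥ k + 1), so the partition is: 1 block(s) of size 2, 1 block(s) of size 3.
In nonincreasing order the block sizes are [3, 2].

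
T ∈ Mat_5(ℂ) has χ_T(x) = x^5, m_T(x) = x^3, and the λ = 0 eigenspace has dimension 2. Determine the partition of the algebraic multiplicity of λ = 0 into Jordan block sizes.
Block sizes for λ = 0: [3, 2]

Step 1 — from the characteristic polynomial, algebraic multiplicity of λ = 0 is 5. From dim ker(T − (0)·I) = 2, there are exactly 2 Jordan blocks for λ = 0.
Step 2 — from the minimal polynomial, the factor (x − 0)^3 tells us the largest block for λ = 0 has size 3.
Step 3 — with total size 5, 2 blocks, and largest block 3, the block sizes (in nonincreasing order) are [3, 2].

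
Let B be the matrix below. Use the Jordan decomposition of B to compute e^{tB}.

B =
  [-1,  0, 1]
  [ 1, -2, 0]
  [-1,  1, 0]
e^{tB} =
  [-t^2*exp(-t)/2 + exp(-t), t^2*exp(-t)/2, t^2*exp(-t)/2 + t*exp(-t)]
  [-t^2*exp(-t)/2 + t*exp(-t), t^2*exp(-t)/2 - t*exp(-t) + exp(-t), t^2*exp(-t)/2]
  [-t*exp(-t), t*exp(-t), t*exp(-t) + exp(-t)]

Strategy: write B = P · J · P⁻¹ where J is a Jordan canonical form, so e^{tB} = P · e^{tJ} · P⁻¹, and e^{tJ} can be computed block-by-block.

B has Jordan form
J =
  [-1,  1,  0]
  [ 0, -1,  1]
  [ 0,  0, -1]
(up to reordering of blocks).

Per-block formulas:
  For a 3×3 Jordan block J_3(-1): exp(t · J_3(-1)) = e^(-1t)·(I + t·N + (t^2/2)·N^2), where N is the 3×3 nilpotent shift.

After assembling e^{tJ} and conjugating by P, we get:

e^{tB} =
  [-t^2*exp(-t)/2 + exp(-t), t^2*exp(-t)/2, t^2*exp(-t)/2 + t*exp(-t)]
  [-t^2*exp(-t)/2 + t*exp(-t), t^2*exp(-t)/2 - t*exp(-t) + exp(-t), t^2*exp(-t)/2]
  [-t*exp(-t), t*exp(-t), t*exp(-t) + exp(-t)]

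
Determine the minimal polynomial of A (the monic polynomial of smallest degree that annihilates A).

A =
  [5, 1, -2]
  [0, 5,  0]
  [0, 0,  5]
x^2 - 10*x + 25

The characteristic polynomial is χ_A(x) = (x - 5)^3, so the eigenvalues are known. The minimal polynomial is
  m_A(x) = Π_λ (x − λ)^{k_λ}
where k_λ is the size of the *largest* Jordan block for λ (equivalently, the smallest k with (A − λI)^k v = 0 for every generalised eigenvector v of λ).

  λ = 5: largest Jordan block has size 2, contributing (x − 5)^2

So m_A(x) = (x - 5)^2 = x^2 - 10*x + 25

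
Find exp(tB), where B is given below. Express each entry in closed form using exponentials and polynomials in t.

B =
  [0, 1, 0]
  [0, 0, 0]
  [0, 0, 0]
e^{tB} =
  [1, t, 0]
  [0, 1, 0]
  [0, 0, 1]

Strategy: write B = P · J · P⁻¹ where J is a Jordan canonical form, so e^{tB} = P · e^{tJ} · P⁻¹, and e^{tJ} can be computed block-by-block.

B has Jordan form
J =
  [0, 1, 0]
  [0, 0, 0]
  [0, 0, 0]
(up to reordering of blocks).

Per-block formulas:
  For a 1×1 block at λ = 0: exp(t · [0]) = [e^(0t)].
  For a 2×2 Jordan block J_2(0): exp(t · J_2(0)) = e^(0t)·(I + t·N), where N is the 2×2 nilpotent shift.

After assembling e^{tJ} and conjugating by P, we get:

e^{tB} =
  [1, t, 0]
  [0, 1, 0]
  [0, 0, 1]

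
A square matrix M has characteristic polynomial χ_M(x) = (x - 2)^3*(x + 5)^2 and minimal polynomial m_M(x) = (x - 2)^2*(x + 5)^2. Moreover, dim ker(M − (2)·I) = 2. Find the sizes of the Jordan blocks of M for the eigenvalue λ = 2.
Block sizes for λ = 2: [2, 1]

Step 1 — from the characteristic polynomial, algebraic multiplicity of λ = 2 is 3. From dim ker(M − (2)·I) = 2, there are exactly 2 Jordan blocks for λ = 2.
Step 2 — from the minimal polynomial, the factor (x − 2)^2 tells us the largest block for λ = 2 has size 2.
Step 3 — with total size 3, 2 blocks, and largest block 2, the block sizes (in nonincreasing order) are [2, 1].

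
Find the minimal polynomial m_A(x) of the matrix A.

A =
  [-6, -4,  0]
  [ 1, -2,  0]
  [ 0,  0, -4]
x^2 + 8*x + 16

The characteristic polynomial is χ_A(x) = (x + 4)^3, so the eigenvalues are known. The minimal polynomial is
  m_A(x) = Π_λ (x − λ)^{k_λ}
where k_λ is the size of the *largest* Jordan block for λ (equivalently, the smallest k with (A − λI)^k v = 0 for every generalised eigenvector v of λ).

  λ = -4: largest Jordan block has size 2, contributing (x + 4)^2

So m_A(x) = (x + 4)^2 = x^2 + 8*x + 16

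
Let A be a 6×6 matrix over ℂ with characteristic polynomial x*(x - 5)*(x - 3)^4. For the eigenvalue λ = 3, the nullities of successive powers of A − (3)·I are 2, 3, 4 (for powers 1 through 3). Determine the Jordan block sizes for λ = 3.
Block sizes for λ = 3: [3, 1]

From the dimensions of kernels of powers, the number of Jordan blocks of size at least j is d_j − d_{j−1} where d_j = dim ker(N^j) (with d_0 = 0). Computing the differences gives [2, 1, 1].
The number of blocks of size exactly k is (#blocks of size ≥ k) − (#blocks of size ≥ k + 1), so the partition is: 1 block(s) of size 1, 1 block(s) of size 3.
In nonincreasing order the block sizes are [3, 1].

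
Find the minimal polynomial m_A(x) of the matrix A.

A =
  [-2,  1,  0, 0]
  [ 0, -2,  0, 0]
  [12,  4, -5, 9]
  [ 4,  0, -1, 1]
x^2 + 4*x + 4

The characteristic polynomial is χ_A(x) = (x + 2)^4, so the eigenvalues are known. The minimal polynomial is
  m_A(x) = Π_λ (x − λ)^{k_λ}
where k_λ is the size of the *largest* Jordan block for λ (equivalently, the smallest k with (A − λI)^k v = 0 for every generalised eigenvector v of λ).

  λ = -2: largest Jordan block has size 2, contributing (x + 2)^2

So m_A(x) = (x + 2)^2 = x^2 + 4*x + 4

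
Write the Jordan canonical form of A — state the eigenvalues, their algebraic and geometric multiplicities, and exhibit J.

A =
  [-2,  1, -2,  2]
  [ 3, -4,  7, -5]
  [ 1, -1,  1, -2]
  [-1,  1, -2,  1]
J_3(-1) ⊕ J_1(-1)

The characteristic polynomial is
  det(x·I − A) = x^4 + 4*x^3 + 6*x^2 + 4*x + 1 = (x + 1)^4

Eigenvalues and multiplicities (the geometric multiplicity of λ is n − rank(A − λI), which equals the number of Jordan blocks for λ):
  λ = -1: algebraic multiplicity = 4, geometric multiplicity = 2

Determining the block sizes for each eigenvalue:
  λ = -1: with am = 4 and gm = 2, the partition is not yet determined (e.g. several partitions of 4 into 2 parts exist). Let N = A − (-1)·I. Computing rank(N^1) = 2, rank(N^2) = 1, rank(N^3) = 0; the number of blocks of size ≥ j is rank(N^{j−1}) − rank(N^j), giving [2, 1, 1]. So we have 1 block(s) of size 3, 1 block(s) of size 1 → block sizes [3, 1]

Assembling the blocks gives a Jordan form
J =
  [-1,  1,  0,  0]
  [ 0, -1,  1,  0]
  [ 0,  0, -1,  0]
  [ 0,  0,  0, -1]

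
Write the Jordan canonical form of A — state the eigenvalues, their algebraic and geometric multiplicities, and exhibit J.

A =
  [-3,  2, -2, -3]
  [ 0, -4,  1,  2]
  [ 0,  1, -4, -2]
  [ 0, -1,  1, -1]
J_3(-3) ⊕ J_1(-3)

The characteristic polynomial is
  det(x·I − A) = x^4 + 12*x^3 + 54*x^2 + 108*x + 81 = (x + 3)^4

Eigenvalues and multiplicities (the geometric multiplicity of λ is n − rank(A − λI), which equals the number of Jordan blocks for λ):
  λ = -3: algebraic multiplicity = 4, geometric multiplicity = 2

Determining the block sizes for each eigenvalue:
  λ = -3: with am = 4 and gm = 2, the partition is not yet determined (e.g. several partitions of 4 into 2 parts exist). Let N = A − (-3)·I. Computing rank(N^1) = 2, rank(N^2) = 1, rank(N^3) = 0; the number of blocks of size ≥ j is rank(N^{j−1}) − rank(N^j), giving [2, 1, 1]. So we have 1 block(s) of size 3, 1 block(s) of size 1 → block sizes [3, 1]

Assembling the blocks gives a Jordan form
J =
  [-3,  1,  0,  0]
  [ 0, -3,  1,  0]
  [ 0,  0, -3,  0]
  [ 0,  0,  0, -3]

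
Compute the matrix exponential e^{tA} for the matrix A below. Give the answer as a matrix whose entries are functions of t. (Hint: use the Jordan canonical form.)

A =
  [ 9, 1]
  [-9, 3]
e^{tA} =
  [3*t*exp(6*t) + exp(6*t), t*exp(6*t)]
  [-9*t*exp(6*t), -3*t*exp(6*t) + exp(6*t)]

Strategy: write A = P · J · P⁻¹ where J is a Jordan canonical form, so e^{tA} = P · e^{tJ} · P⁻¹, and e^{tJ} can be computed block-by-block.

A has Jordan form
J =
  [6, 1]
  [0, 6]
(up to reordering of blocks).

Per-block formulas:
  For a 2×2 Jordan block J_2(6): exp(t · J_2(6)) = e^(6t)·(I + t·N), where N is the 2×2 nilpotent shift.

After assembling e^{tJ} and conjugating by P, we get:

e^{tA} =
  [3*t*exp(6*t) + exp(6*t), t*exp(6*t)]
  [-9*t*exp(6*t), -3*t*exp(6*t) + exp(6*t)]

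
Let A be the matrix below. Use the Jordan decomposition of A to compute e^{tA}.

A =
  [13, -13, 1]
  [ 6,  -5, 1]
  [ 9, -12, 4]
e^{tA} =
  [6*t^2*exp(4*t) + 9*t*exp(4*t) + exp(4*t), -6*t^2*exp(4*t) - 13*t*exp(4*t), -2*t^2*exp(4*t) + t*exp(4*t)]
  [9*t^2*exp(4*t)/2 + 6*t*exp(4*t), -9*t^2*exp(4*t)/2 - 9*t*exp(4*t) + exp(4*t), -3*t^2*exp(4*t)/2 + t*exp(4*t)]
  [9*t^2*exp(4*t)/2 + 9*t*exp(4*t), -9*t^2*exp(4*t)/2 - 12*t*exp(4*t), -3*t^2*exp(4*t)/2 + exp(4*t)]

Strategy: write A = P · J · P⁻¹ where J is a Jordan canonical form, so e^{tA} = P · e^{tJ} · P⁻¹, and e^{tJ} can be computed block-by-block.

A has Jordan form
J =
  [4, 1, 0]
  [0, 4, 1]
  [0, 0, 4]
(up to reordering of blocks).

Per-block formulas:
  For a 3×3 Jordan block J_3(4): exp(t · J_3(4)) = e^(4t)·(I + t·N + (t^2/2)·N^2), where N is the 3×3 nilpotent shift.

After assembling e^{tJ} and conjugating by P, we get:

e^{tA} =
  [6*t^2*exp(4*t) + 9*t*exp(4*t) + exp(4*t), -6*t^2*exp(4*t) - 13*t*exp(4*t), -2*t^2*exp(4*t) + t*exp(4*t)]
  [9*t^2*exp(4*t)/2 + 6*t*exp(4*t), -9*t^2*exp(4*t)/2 - 9*t*exp(4*t) + exp(4*t), -3*t^2*exp(4*t)/2 + t*exp(4*t)]
  [9*t^2*exp(4*t)/2 + 9*t*exp(4*t), -9*t^2*exp(4*t)/2 - 12*t*exp(4*t), -3*t^2*exp(4*t)/2 + exp(4*t)]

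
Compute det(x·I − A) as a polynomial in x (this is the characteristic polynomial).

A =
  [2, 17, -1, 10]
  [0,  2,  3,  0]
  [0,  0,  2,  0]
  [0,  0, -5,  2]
x^4 - 8*x^3 + 24*x^2 - 32*x + 16

Expanding det(x·I − A) (e.g. by cofactor expansion or by noting that A is similar to its Jordan form J, which has the same characteristic polynomial as A) gives
  χ_A(x) = x^4 - 8*x^3 + 24*x^2 - 32*x + 16
which factors as (x - 2)^4. The eigenvalues (with algebraic multiplicities) are λ = 2 with multiplicity 4.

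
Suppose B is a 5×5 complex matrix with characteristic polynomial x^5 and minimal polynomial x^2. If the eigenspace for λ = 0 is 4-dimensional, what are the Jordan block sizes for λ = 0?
Block sizes for λ = 0: [2, 1, 1, 1]

Step 1 — from the characteristic polynomial, algebraic multiplicity of λ = 0 is 5. From dim ker(B − (0)·I) = 4, there are exactly 4 Jordan blocks for λ = 0.
Step 2 — from the minimal polynomial, the factor (x − 0)^2 tells us the largest block for λ = 0 has size 2.
Step 3 — with total size 5, 4 blocks, and largest block 2, the block sizes (in nonincreasing order) are [2, 1, 1, 1].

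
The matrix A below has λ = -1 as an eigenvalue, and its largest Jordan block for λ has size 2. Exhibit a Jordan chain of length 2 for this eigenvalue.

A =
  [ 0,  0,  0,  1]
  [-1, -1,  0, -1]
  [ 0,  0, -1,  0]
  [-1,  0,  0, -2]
A Jordan chain for λ = -1 of length 2:
v_1 = (1, -1, 0, -1)ᵀ
v_2 = (1, 0, 0, 0)ᵀ

Let N = A − (-1)·I. We want v_2 with N^2 v_2 = 0 but N^1 v_2 ≠ 0; then v_{j-1} := N · v_j for j = 2, …, 2.

Pick v_2 = (1, 0, 0, 0)ᵀ.
Then v_1 = N · v_2 = (1, -1, 0, -1)ᵀ.

Sanity check: (A − (-1)·I) v_1 = (0, 0, 0, 0)ᵀ = 0. ✓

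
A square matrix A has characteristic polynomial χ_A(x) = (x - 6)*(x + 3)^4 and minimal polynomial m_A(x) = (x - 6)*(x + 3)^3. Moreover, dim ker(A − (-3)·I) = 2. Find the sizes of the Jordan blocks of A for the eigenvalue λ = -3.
Block sizes for λ = -3: [3, 1]

Step 1 — from the characteristic polynomial, algebraic multiplicity of λ = -3 is 4. From dim ker(A − (-3)·I) = 2, there are exactly 2 Jordan blocks for λ = -3.
Step 2 — from the minimal polynomial, the factor (x + 3)^3 tells us the largest block for λ = -3 has size 3.
Step 3 — with total size 4, 2 blocks, and largest block 3, the block sizes (in nonincreasing order) are [3, 1].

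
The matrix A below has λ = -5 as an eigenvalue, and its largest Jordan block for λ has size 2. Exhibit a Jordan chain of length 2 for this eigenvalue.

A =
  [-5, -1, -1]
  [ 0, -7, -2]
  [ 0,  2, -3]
A Jordan chain for λ = -5 of length 2:
v_1 = (-1, -2, 2)ᵀ
v_2 = (0, 1, 0)ᵀ

Let N = A − (-5)·I. We want v_2 with N^2 v_2 = 0 but N^1 v_2 ≠ 0; then v_{j-1} := N · v_j for j = 2, …, 2.

Pick v_2 = (0, 1, 0)ᵀ.
Then v_1 = N · v_2 = (-1, -2, 2)ᵀ.

Sanity check: (A − (-5)·I) v_1 = (0, 0, 0)ᵀ = 0. ✓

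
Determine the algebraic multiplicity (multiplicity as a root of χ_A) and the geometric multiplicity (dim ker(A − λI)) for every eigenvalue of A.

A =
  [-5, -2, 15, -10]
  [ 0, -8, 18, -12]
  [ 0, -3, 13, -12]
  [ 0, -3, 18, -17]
λ = -5: alg = 3, geom = 2; λ = -2: alg = 1, geom = 1

Step 1 — factor the characteristic polynomial to read off the algebraic multiplicities:
  χ_A(x) = (x + 2)*(x + 5)^3

Step 2 — compute geometric multiplicities via the rank-nullity identity g(λ) = n − rank(A − λI):
  rank(A − (-5)·I) = 2, so dim ker(A − (-5)·I) = n − 2 = 2
  rank(A − (-2)·I) = 3, so dim ker(A − (-2)·I) = n − 3 = 1

Summary:
  λ = -5: algebraic multiplicity = 3, geometric multiplicity = 2
  λ = -2: algebraic multiplicity = 1, geometric multiplicity = 1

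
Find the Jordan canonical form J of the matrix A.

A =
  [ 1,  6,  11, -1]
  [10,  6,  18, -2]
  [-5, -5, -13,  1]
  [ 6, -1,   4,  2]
J_2(-4) ⊕ J_2(2)

The characteristic polynomial is
  det(x·I − A) = x^4 + 4*x^3 - 12*x^2 - 32*x + 64 = (x - 2)^2*(x + 4)^2

Eigenvalues and multiplicities (the geometric multiplicity of λ is n − rank(A − λI), which equals the number of Jordan blocks for λ):
  λ = -4: algebraic multiplicity = 2, geometric multiplicity = 1
  λ = 2: algebraic multiplicity = 2, geometric multiplicity = 1

Determining the block sizes for each eigenvalue:
  λ = -4: one block (gm = 1), so the single block has size am = 2 → block sizes [2]
  λ = 2: one block (gm = 1), so the single block has size am = 2 → block sizes [2]

Assembling the blocks gives a Jordan form
J =
  [-4,  1, 0, 0]
  [ 0, -4, 0, 0]
  [ 0,  0, 2, 1]
  [ 0,  0, 0, 2]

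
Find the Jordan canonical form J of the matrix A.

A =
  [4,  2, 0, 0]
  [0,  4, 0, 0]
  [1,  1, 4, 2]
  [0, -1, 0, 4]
J_2(4) ⊕ J_2(4)

The characteristic polynomial is
  det(x·I − A) = x^4 - 16*x^3 + 96*x^2 - 256*x + 256 = (x - 4)^4

Eigenvalues and multiplicities (the geometric multiplicity of λ is n − rank(A − λI), which equals the number of Jordan blocks for λ):
  λ = 4: algebraic multiplicity = 4, geometric multiplicity = 2

Determining the block sizes for each eigenvalue:
  λ = 4: with am = 4 and gm = 2, the partition is not yet determined (e.g. several partitions of 4 into 2 parts exist). Let N = A − (4)·I. Computing rank(N^1) = 2, rank(N^2) = 0; the number of blocks of size ≥ j is rank(N^{j−1}) − rank(N^j), giving [2, 2]. So we have 2 block(s) of size 2 → block sizes [2, 2]

Assembling the blocks gives a Jordan form
J =
  [4, 1, 0, 0]
  [0, 4, 0, 0]
  [0, 0, 4, 1]
  [0, 0, 0, 4]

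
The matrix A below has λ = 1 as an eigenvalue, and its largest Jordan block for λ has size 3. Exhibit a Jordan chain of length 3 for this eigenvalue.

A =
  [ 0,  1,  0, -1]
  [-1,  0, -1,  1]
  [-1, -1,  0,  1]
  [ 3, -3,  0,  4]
A Jordan chain for λ = 1 of length 3:
v_1 = (-3, 6, 6, 9)ᵀ
v_2 = (-1, -1, -1, 3)ᵀ
v_3 = (1, 0, 0, 0)ᵀ

Let N = A − (1)·I. We want v_3 with N^3 v_3 = 0 but N^2 v_3 ≠ 0; then v_{j-1} := N · v_j for j = 3, …, 2.

Pick v_3 = (1, 0, 0, 0)ᵀ.
Then v_2 = N · v_3 = (-1, -1, -1, 3)ᵀ.
Then v_1 = N · v_2 = (-3, 6, 6, 9)ᵀ.

Sanity check: (A − (1)·I) v_1 = (0, 0, 0, 0)ᵀ = 0. ✓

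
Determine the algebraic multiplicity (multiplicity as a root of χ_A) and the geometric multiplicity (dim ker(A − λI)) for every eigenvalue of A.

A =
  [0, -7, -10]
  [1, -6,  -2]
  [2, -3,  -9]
λ = -5: alg = 3, geom = 1

Step 1 — factor the characteristic polynomial to read off the algebraic multiplicities:
  χ_A(x) = (x + 5)^3

Step 2 — compute geometric multiplicities via the rank-nullity identity g(λ) = n − rank(A − λI):
  rank(A − (-5)·I) = 2, so dim ker(A − (-5)·I) = n − 2 = 1

Summary:
  λ = -5: algebraic multiplicity = 3, geometric multiplicity = 1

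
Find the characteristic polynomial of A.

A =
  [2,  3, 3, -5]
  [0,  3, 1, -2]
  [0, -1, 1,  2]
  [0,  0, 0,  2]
x^4 - 8*x^3 + 24*x^2 - 32*x + 16

Expanding det(x·I − A) (e.g. by cofactor expansion or by noting that A is similar to its Jordan form J, which has the same characteristic polynomial as A) gives
  χ_A(x) = x^4 - 8*x^3 + 24*x^2 - 32*x + 16
which factors as (x - 2)^4. The eigenvalues (with algebraic multiplicities) are λ = 2 with multiplicity 4.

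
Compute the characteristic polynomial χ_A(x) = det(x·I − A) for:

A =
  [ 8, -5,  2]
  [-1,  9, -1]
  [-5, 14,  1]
x^3 - 18*x^2 + 108*x - 216

Expanding det(x·I − A) (e.g. by cofactor expansion or by noting that A is similar to its Jordan form J, which has the same characteristic polynomial as A) gives
  χ_A(x) = x^3 - 18*x^2 + 108*x - 216
which factors as (x - 6)^3. The eigenvalues (with algebraic multiplicities) are λ = 6 with multiplicity 3.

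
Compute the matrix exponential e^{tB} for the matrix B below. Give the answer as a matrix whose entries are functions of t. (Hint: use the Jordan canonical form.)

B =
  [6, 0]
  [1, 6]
e^{tB} =
  [exp(6*t), 0]
  [t*exp(6*t), exp(6*t)]

Strategy: write B = P · J · P⁻¹ where J is a Jordan canonical form, so e^{tB} = P · e^{tJ} · P⁻¹, and e^{tJ} can be computed block-by-block.

B has Jordan form
J =
  [6, 1]
  [0, 6]
(up to reordering of blocks).

Per-block formulas:
  For a 2×2 Jordan block J_2(6): exp(t · J_2(6)) = e^(6t)·(I + t·N), where N is the 2×2 nilpotent shift.

After assembling e^{tJ} and conjugating by P, we get:

e^{tB} =
  [exp(6*t), 0]
  [t*exp(6*t), exp(6*t)]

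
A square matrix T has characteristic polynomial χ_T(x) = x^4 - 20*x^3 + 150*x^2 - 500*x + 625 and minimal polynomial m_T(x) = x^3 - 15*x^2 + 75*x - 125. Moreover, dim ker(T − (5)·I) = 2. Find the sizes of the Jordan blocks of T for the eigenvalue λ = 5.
Block sizes for λ = 5: [3, 1]

Step 1 — from the characteristic polynomial, algebraic multiplicity of λ = 5 is 4. From dim ker(T − (5)·I) = 2, there are exactly 2 Jordan blocks for λ = 5.
Step 2 — from the minimal polynomial, the factor (x − 5)^3 tells us the largest block for λ = 5 has size 3.
Step 3 — with total size 4, 2 blocks, and largest block 3, the block sizes (in nonincreasing order) are [3, 1].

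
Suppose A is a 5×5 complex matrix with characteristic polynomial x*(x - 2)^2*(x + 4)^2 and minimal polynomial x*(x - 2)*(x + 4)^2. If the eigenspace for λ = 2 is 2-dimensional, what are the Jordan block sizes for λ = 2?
Block sizes for λ = 2: [1, 1]

Step 1 — from the characteristic polynomial, algebraic multiplicity of λ = 2 is 2. From dim ker(A − (2)·I) = 2, there are exactly 2 Jordan blocks for λ = 2.
Step 2 — from the minimal polynomial, the factor (x − 2) tells us the largest block for λ = 2 has size 1.
Step 3 — with total size 2, 2 blocks, and largest block 1, the block sizes (in nonincreasing order) are [1, 1].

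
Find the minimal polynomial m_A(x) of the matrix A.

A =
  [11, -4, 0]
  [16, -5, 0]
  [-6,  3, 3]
x^2 - 6*x + 9

The characteristic polynomial is χ_A(x) = (x - 3)^3, so the eigenvalues are known. The minimal polynomial is
  m_A(x) = Π_λ (x − λ)^{k_λ}
where k_λ is the size of the *largest* Jordan block for λ (equivalently, the smallest k with (A − λI)^k v = 0 for every generalised eigenvector v of λ).

  λ = 3: largest Jordan block has size 2, contributing (x − 3)^2

So m_A(x) = (x - 3)^2 = x^2 - 6*x + 9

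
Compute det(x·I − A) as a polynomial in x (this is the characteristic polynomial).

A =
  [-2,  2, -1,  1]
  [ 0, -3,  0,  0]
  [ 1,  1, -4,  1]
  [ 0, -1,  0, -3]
x^4 + 12*x^3 + 54*x^2 + 108*x + 81

Expanding det(x·I − A) (e.g. by cofactor expansion or by noting that A is similar to its Jordan form J, which has the same characteristic polynomial as A) gives
  χ_A(x) = x^4 + 12*x^3 + 54*x^2 + 108*x + 81
which factors as (x + 3)^4. The eigenvalues (with algebraic multiplicities) are λ = -3 with multiplicity 4.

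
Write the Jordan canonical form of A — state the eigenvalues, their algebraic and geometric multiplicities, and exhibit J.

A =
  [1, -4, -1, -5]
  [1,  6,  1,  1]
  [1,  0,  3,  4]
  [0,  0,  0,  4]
J_1(2) ⊕ J_3(4)

The characteristic polynomial is
  det(x·I − A) = x^4 - 14*x^3 + 72*x^2 - 160*x + 128 = (x - 4)^3*(x - 2)

Eigenvalues and multiplicities (the geometric multiplicity of λ is n − rank(A − λI), which equals the number of Jordan blocks for λ):
  λ = 2: algebraic multiplicity = 1, geometric multiplicity = 1
  λ = 4: algebraic multiplicity = 3, geometric multiplicity = 1

Determining the block sizes for each eigenvalue:
  λ = 2: one block (gm = 1), so the single block has size am = 1 → block sizes [1]
  λ = 4: one block (gm = 1), so the single block has size am = 3 → block sizes [3]

Assembling the blocks gives a Jordan form
J =
  [2, 0, 0, 0]
  [0, 4, 1, 0]
  [0, 0, 4, 1]
  [0, 0, 0, 4]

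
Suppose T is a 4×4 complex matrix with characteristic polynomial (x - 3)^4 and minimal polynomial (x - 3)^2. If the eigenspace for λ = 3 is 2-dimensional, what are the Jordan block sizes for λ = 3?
Block sizes for λ = 3: [2, 2]

Step 1 — from the characteristic polynomial, algebraic multiplicity of λ = 3 is 4. From dim ker(T − (3)·I) = 2, there are exactly 2 Jordan blocks for λ = 3.
Step 2 — from the minimal polynomial, the factor (x − 3)^2 tells us the largest block for λ = 3 has size 2.
Step 3 — with total size 4, 2 blocks, and largest block 2, the block sizes (in nonincreasing order) are [2, 2].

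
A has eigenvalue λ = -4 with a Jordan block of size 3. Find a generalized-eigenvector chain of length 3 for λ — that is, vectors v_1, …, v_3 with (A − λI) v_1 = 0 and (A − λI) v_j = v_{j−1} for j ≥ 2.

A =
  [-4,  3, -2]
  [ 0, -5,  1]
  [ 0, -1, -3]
A Jordan chain for λ = -4 of length 3:
v_1 = (-1, 0, 0)ᵀ
v_2 = (3, -1, -1)ᵀ
v_3 = (0, 1, 0)ᵀ

Let N = A − (-4)·I. We want v_3 with N^3 v_3 = 0 but N^2 v_3 ≠ 0; then v_{j-1} := N · v_j for j = 3, …, 2.

Pick v_3 = (0, 1, 0)ᵀ.
Then v_2 = N · v_3 = (3, -1, -1)ᵀ.
Then v_1 = N · v_2 = (-1, 0, 0)ᵀ.

Sanity check: (A − (-4)·I) v_1 = (0, 0, 0)ᵀ = 0. ✓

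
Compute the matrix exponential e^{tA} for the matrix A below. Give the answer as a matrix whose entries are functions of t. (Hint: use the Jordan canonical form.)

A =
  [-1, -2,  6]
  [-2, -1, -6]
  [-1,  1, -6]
e^{tA} =
  [2*exp(-2*t) - exp(-3*t), -2*exp(-2*t) + 2*exp(-3*t), 6*exp(-2*t) - 6*exp(-3*t)]
  [-2*exp(-2*t) + 2*exp(-3*t), 2*exp(-2*t) - exp(-3*t), -6*exp(-2*t) + 6*exp(-3*t)]
  [-exp(-2*t) + exp(-3*t), exp(-2*t) - exp(-3*t), -3*exp(-2*t) + 4*exp(-3*t)]

Strategy: write A = P · J · P⁻¹ where J is a Jordan canonical form, so e^{tA} = P · e^{tJ} · P⁻¹, and e^{tJ} can be computed block-by-block.

A has Jordan form
J =
  [-3,  0,  0]
  [ 0, -3,  0]
  [ 0,  0, -2]
(up to reordering of blocks).

Per-block formulas:
  For a 1×1 block at λ = -3: exp(t · [-3]) = [e^(-3t)].
  For a 1×1 block at λ = -2: exp(t · [-2]) = [e^(-2t)].

After assembling e^{tJ} and conjugating by P, we get:

e^{tA} =
  [2*exp(-2*t) - exp(-3*t), -2*exp(-2*t) + 2*exp(-3*t), 6*exp(-2*t) - 6*exp(-3*t)]
  [-2*exp(-2*t) + 2*exp(-3*t), 2*exp(-2*t) - exp(-3*t), -6*exp(-2*t) + 6*exp(-3*t)]
  [-exp(-2*t) + exp(-3*t), exp(-2*t) - exp(-3*t), -3*exp(-2*t) + 4*exp(-3*t)]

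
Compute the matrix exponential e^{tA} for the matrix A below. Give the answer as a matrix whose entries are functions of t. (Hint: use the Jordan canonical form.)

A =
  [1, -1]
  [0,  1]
e^{tA} =
  [exp(t), -t*exp(t)]
  [0, exp(t)]

Strategy: write A = P · J · P⁻¹ where J is a Jordan canonical form, so e^{tA} = P · e^{tJ} · P⁻¹, and e^{tJ} can be computed block-by-block.

A has Jordan form
J =
  [1, 1]
  [0, 1]
(up to reordering of blocks).

Per-block formulas:
  For a 2×2 Jordan block J_2(1): exp(t · J_2(1)) = e^(1t)·(I + t·N), where N is the 2×2 nilpotent shift.

After assembling e^{tJ} and conjugating by P, we get:

e^{tA} =
  [exp(t), -t*exp(t)]
  [0, exp(t)]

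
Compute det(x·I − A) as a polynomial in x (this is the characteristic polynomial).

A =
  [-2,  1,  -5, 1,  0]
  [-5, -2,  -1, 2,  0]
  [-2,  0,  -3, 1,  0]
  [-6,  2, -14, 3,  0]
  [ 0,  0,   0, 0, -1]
x^5 + 5*x^4 + 10*x^3 + 10*x^2 + 5*x + 1

Expanding det(x·I − A) (e.g. by cofactor expansion or by noting that A is similar to its Jordan form J, which has the same characteristic polynomial as A) gives
  χ_A(x) = x^5 + 5*x^4 + 10*x^3 + 10*x^2 + 5*x + 1
which factors as (x + 1)^5. The eigenvalues (with algebraic multiplicities) are λ = -1 with multiplicity 5.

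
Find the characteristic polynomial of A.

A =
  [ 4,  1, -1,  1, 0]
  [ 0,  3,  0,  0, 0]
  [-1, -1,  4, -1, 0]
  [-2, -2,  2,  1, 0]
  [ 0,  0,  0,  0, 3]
x^5 - 15*x^4 + 90*x^3 - 270*x^2 + 405*x - 243

Expanding det(x·I − A) (e.g. by cofactor expansion or by noting that A is similar to its Jordan form J, which has the same characteristic polynomial as A) gives
  χ_A(x) = x^5 - 15*x^4 + 90*x^3 - 270*x^2 + 405*x - 243
which factors as (x - 3)^5. The eigenvalues (with algebraic multiplicities) are λ = 3 with multiplicity 5.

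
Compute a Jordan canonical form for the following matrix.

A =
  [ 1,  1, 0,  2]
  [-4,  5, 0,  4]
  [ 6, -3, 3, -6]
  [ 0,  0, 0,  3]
J_2(3) ⊕ J_1(3) ⊕ J_1(3)

The characteristic polynomial is
  det(x·I − A) = x^4 - 12*x^3 + 54*x^2 - 108*x + 81 = (x - 3)^4

Eigenvalues and multiplicities (the geometric multiplicity of λ is n − rank(A − λI), which equals the number of Jordan blocks for λ):
  λ = 3: algebraic multiplicity = 4, geometric multiplicity = 3

Determining the block sizes for each eigenvalue:
  λ = 3: 3 blocks summing to 4 forces exactly one block of size 2 and the rest size 1 → block sizes [2, 1, 1]

Assembling the blocks gives a Jordan form
J =
  [3, 1, 0, 0]
  [0, 3, 0, 0]
  [0, 0, 3, 0]
  [0, 0, 0, 3]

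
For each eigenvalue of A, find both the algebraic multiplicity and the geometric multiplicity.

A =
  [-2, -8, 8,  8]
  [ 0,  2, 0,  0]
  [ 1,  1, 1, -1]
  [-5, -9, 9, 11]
λ = 2: alg = 3, geom = 2; λ = 6: alg = 1, geom = 1

Step 1 — factor the characteristic polynomial to read off the algebraic multiplicities:
  χ_A(x) = (x - 6)*(x - 2)^3

Step 2 — compute geometric multiplicities via the rank-nullity identity g(λ) = n − rank(A − λI):
  rank(A − (2)·I) = 2, so dim ker(A − (2)·I) = n − 2 = 2
  rank(A − (6)·I) = 3, so dim ker(A − (6)·I) = n − 3 = 1

Summary:
  λ = 2: algebraic multiplicity = 3, geometric multiplicity = 2
  λ = 6: algebraic multiplicity = 1, geometric multiplicity = 1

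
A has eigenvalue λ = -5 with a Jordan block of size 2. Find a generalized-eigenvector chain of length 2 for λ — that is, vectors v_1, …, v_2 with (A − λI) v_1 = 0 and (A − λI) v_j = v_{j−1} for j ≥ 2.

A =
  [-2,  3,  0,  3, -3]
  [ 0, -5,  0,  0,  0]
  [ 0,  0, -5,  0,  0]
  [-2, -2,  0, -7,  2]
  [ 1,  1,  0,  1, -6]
A Jordan chain for λ = -5 of length 2:
v_1 = (3, 0, 0, -2, 1)ᵀ
v_2 = (1, 0, 0, 0, 0)ᵀ

Let N = A − (-5)·I. We want v_2 with N^2 v_2 = 0 but N^1 v_2 ≠ 0; then v_{j-1} := N · v_j for j = 2, …, 2.

Pick v_2 = (1, 0, 0, 0, 0)ᵀ.
Then v_1 = N · v_2 = (3, 0, 0, -2, 1)ᵀ.

Sanity check: (A − (-5)·I) v_1 = (0, 0, 0, 0, 0)ᵀ = 0. ✓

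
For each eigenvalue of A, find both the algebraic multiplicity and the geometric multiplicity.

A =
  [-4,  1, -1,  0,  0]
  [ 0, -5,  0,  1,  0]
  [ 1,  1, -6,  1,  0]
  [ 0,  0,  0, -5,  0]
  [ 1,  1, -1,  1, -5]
λ = -5: alg = 5, geom = 3

Step 1 — factor the characteristic polynomial to read off the algebraic multiplicities:
  χ_A(x) = (x + 5)^5

Step 2 — compute geometric multiplicities via the rank-nullity identity g(λ) = n − rank(A − λI):
  rank(A − (-5)·I) = 2, so dim ker(A − (-5)·I) = n − 2 = 3

Summary:
  λ = -5: algebraic multiplicity = 5, geometric multiplicity = 3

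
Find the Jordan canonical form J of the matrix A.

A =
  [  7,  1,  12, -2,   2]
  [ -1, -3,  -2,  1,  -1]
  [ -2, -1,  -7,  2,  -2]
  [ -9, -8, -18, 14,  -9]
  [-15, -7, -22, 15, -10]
J_3(-3) ⊕ J_1(5) ⊕ J_1(5)

The characteristic polynomial is
  det(x·I − A) = x^5 - x^4 - 38*x^3 - 18*x^2 + 405*x + 675 = (x - 5)^2*(x + 3)^3

Eigenvalues and multiplicities (the geometric multiplicity of λ is n − rank(A − λI), which equals the number of Jordan blocks for λ):
  λ = -3: algebraic multiplicity = 3, geometric multiplicity = 1
  λ = 5: algebraic multiplicity = 2, geometric multiplicity = 2

Determining the block sizes for each eigenvalue:
  λ = -3: one block (gm = 1), so the single block has size am = 3 → block sizes [3]
  λ = 5: gm = am = 2, so every block has size 1 → block sizes [1, 1]

Assembling the blocks gives a Jordan form
J =
  [-3,  1,  0, 0, 0]
  [ 0, -3,  1, 0, 0]
  [ 0,  0, -3, 0, 0]
  [ 0,  0,  0, 5, 0]
  [ 0,  0,  0, 0, 5]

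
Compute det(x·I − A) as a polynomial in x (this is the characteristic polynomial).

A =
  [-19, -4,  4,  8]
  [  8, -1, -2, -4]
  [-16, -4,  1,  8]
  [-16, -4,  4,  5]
x^4 + 14*x^3 + 72*x^2 + 162*x + 135

Expanding det(x·I − A) (e.g. by cofactor expansion or by noting that A is similar to its Jordan form J, which has the same characteristic polynomial as A) gives
  χ_A(x) = x^4 + 14*x^3 + 72*x^2 + 162*x + 135
which factors as (x + 3)^3*(x + 5). The eigenvalues (with algebraic multiplicities) are λ = -5 with multiplicity 1, λ = -3 with multiplicity 3.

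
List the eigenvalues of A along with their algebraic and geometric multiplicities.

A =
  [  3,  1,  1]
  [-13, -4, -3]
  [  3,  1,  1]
λ = 0: alg = 3, geom = 1

Step 1 — factor the characteristic polynomial to read off the algebraic multiplicities:
  χ_A(x) = x^3

Step 2 — compute geometric multiplicities via the rank-nullity identity g(λ) = n − rank(A − λI):
  rank(A − (0)·I) = 2, so dim ker(A − (0)·I) = n − 2 = 1

Summary:
  λ = 0: algebraic multiplicity = 3, geometric multiplicity = 1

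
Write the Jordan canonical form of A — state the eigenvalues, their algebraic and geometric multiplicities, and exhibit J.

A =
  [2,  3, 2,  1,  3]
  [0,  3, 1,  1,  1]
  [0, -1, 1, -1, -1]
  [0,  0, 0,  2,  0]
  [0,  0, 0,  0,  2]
J_3(2) ⊕ J_1(2) ⊕ J_1(2)

The characteristic polynomial is
  det(x·I − A) = x^5 - 10*x^4 + 40*x^3 - 80*x^2 + 80*x - 32 = (x - 2)^5

Eigenvalues and multiplicities (the geometric multiplicity of λ is n − rank(A − λI), which equals the number of Jordan blocks for λ):
  λ = 2: algebraic multiplicity = 5, geometric multiplicity = 3

Determining the block sizes for each eigenvalue:
  λ = 2: with am = 5 and gm = 3, the partition is not yet determined (e.g. several partitions of 5 into 3 parts exist). Let N = A − (2)·I. Computing rank(N^1) = 2, rank(N^2) = 1, rank(N^3) = 0; the number of blocks of size ≥ j is rank(N^{j−1}) − rank(N^j), giving [3, 1, 1]. So we have 1 block(s) of size 3, 2 block(s) of size 1 → block sizes [3, 1, 1]

Assembling the blocks gives a Jordan form
J =
  [2, 1, 0, 0, 0]
  [0, 2, 1, 0, 0]
  [0, 0, 2, 0, 0]
  [0, 0, 0, 2, 0]
  [0, 0, 0, 0, 2]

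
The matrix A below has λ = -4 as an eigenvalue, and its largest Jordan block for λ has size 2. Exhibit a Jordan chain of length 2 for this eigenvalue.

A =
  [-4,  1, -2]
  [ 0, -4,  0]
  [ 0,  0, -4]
A Jordan chain for λ = -4 of length 2:
v_1 = (1, 0, 0)ᵀ
v_2 = (0, 1, 0)ᵀ

Let N = A − (-4)·I. We want v_2 with N^2 v_2 = 0 but N^1 v_2 ≠ 0; then v_{j-1} := N · v_j for j = 2, …, 2.

Pick v_2 = (0, 1, 0)ᵀ.
Then v_1 = N · v_2 = (1, 0, 0)ᵀ.

Sanity check: (A − (-4)·I) v_1 = (0, 0, 0)ᵀ = 0. ✓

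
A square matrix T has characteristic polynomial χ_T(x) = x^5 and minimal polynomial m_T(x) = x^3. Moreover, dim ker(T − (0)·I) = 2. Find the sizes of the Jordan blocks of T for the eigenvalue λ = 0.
Block sizes for λ = 0: [3, 2]

Step 1 — from the characteristic polynomial, algebraic multiplicity of λ = 0 is 5. From dim ker(T − (0)·I) = 2, there are exactly 2 Jordan blocks for λ = 0.
Step 2 — from the minimal polynomial, the factor (x − 0)^3 tells us the largest block for λ = 0 has size 3.
Step 3 — with total size 5, 2 blocks, and largest block 3, the block sizes (in nonincreasing order) are [3, 2].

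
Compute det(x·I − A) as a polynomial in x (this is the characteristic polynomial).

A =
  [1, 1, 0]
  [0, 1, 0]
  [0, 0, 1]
x^3 - 3*x^2 + 3*x - 1

Expanding det(x·I − A) (e.g. by cofactor expansion or by noting that A is similar to its Jordan form J, which has the same characteristic polynomial as A) gives
  χ_A(x) = x^3 - 3*x^2 + 3*x - 1
which factors as (x - 1)^3. The eigenvalues (with algebraic multiplicities) are λ = 1 with multiplicity 3.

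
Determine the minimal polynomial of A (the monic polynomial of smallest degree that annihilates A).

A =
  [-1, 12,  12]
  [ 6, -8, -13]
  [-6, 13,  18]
x^3 - 9*x^2 + 15*x + 25

The characteristic polynomial is χ_A(x) = (x - 5)^2*(x + 1), so the eigenvalues are known. The minimal polynomial is
  m_A(x) = Π_λ (x − λ)^{k_λ}
where k_λ is the size of the *largest* Jordan block for λ (equivalently, the smallest k with (A − λI)^k v = 0 for every generalised eigenvector v of λ).

  λ = -1: largest Jordan block has size 1, contributing (x + 1)
  λ = 5: largest Jordan block has size 2, contributing (x − 5)^2

So m_A(x) = (x - 5)^2*(x + 1) = x^3 - 9*x^2 + 15*x + 25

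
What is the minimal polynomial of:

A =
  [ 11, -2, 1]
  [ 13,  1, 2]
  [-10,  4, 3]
x^3 - 15*x^2 + 75*x - 125

The characteristic polynomial is χ_A(x) = (x - 5)^3, so the eigenvalues are known. The minimal polynomial is
  m_A(x) = Π_λ (x − λ)^{k_λ}
where k_λ is the size of the *largest* Jordan block for λ (equivalently, the smallest k with (A − λI)^k v = 0 for every generalised eigenvector v of λ).

  λ = 5: largest Jordan block has size 3, contributing (x − 5)^3

So m_A(x) = (x - 5)^3 = x^3 - 15*x^2 + 75*x - 125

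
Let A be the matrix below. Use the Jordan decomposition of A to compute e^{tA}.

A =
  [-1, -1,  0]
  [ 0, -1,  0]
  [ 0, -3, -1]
e^{tA} =
  [exp(-t), -t*exp(-t), 0]
  [0, exp(-t), 0]
  [0, -3*t*exp(-t), exp(-t)]

Strategy: write A = P · J · P⁻¹ where J is a Jordan canonical form, so e^{tA} = P · e^{tJ} · P⁻¹, and e^{tJ} can be computed block-by-block.

A has Jordan form
J =
  [-1,  1,  0]
  [ 0, -1,  0]
  [ 0,  0, -1]
(up to reordering of blocks).

Per-block formulas:
  For a 1×1 block at λ = -1: exp(t · [-1]) = [e^(-1t)].
  For a 2×2 Jordan block J_2(-1): exp(t · J_2(-1)) = e^(-1t)·(I + t·N), where N is the 2×2 nilpotent shift.

After assembling e^{tJ} and conjugating by P, we get:

e^{tA} =
  [exp(-t), -t*exp(-t), 0]
  [0, exp(-t), 0]
  [0, -3*t*exp(-t), exp(-t)]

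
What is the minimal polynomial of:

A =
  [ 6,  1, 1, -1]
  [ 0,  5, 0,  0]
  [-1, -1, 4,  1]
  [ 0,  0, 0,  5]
x^2 - 10*x + 25

The characteristic polynomial is χ_A(x) = (x - 5)^4, so the eigenvalues are known. The minimal polynomial is
  m_A(x) = Π_λ (x − λ)^{k_λ}
where k_λ is the size of the *largest* Jordan block for λ (equivalently, the smallest k with (A − λI)^k v = 0 for every generalised eigenvector v of λ).

  λ = 5: largest Jordan block has size 2, contributing (x − 5)^2

So m_A(x) = (x - 5)^2 = x^2 - 10*x + 25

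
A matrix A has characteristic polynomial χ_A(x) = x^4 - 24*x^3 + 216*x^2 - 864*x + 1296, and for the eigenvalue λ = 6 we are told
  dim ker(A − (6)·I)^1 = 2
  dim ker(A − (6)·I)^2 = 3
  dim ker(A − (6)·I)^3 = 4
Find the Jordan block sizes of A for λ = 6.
Block sizes for λ = 6: [3, 1]

From the dimensions of kernels of powers, the number of Jordan blocks of size at least j is d_j − d_{j−1} where d_j = dim ker(N^j) (with d_0 = 0). Computing the differences gives [2, 1, 1].
The number of blocks of size exactly k is (#blocks of size ≥ k) − (#blocks of size ≥ k + 1), so the partition is: 1 block(s) of size 1, 1 block(s) of size 3.
In nonincreasing order the block sizes are [3, 1].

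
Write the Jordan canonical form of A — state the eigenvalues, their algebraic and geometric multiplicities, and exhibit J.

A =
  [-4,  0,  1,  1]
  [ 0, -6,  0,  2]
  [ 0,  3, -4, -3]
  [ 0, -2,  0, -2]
J_3(-4) ⊕ J_1(-4)

The characteristic polynomial is
  det(x·I − A) = x^4 + 16*x^3 + 96*x^2 + 256*x + 256 = (x + 4)^4

Eigenvalues and multiplicities (the geometric multiplicity of λ is n − rank(A − λI), which equals the number of Jordan blocks for λ):
  λ = -4: algebraic multiplicity = 4, geometric multiplicity = 2

Determining the block sizes for each eigenvalue:
  λ = -4: with am = 4 and gm = 2, the partition is not yet determined (e.g. several partitions of 4 into 2 parts exist). Let N = A − (-4)·I. Computing rank(N^1) = 2, rank(N^2) = 1, rank(N^3) = 0; the number of blocks of size ≥ j is rank(N^{j−1}) − rank(N^j), giving [2, 1, 1]. So we have 1 block(s) of size 3, 1 block(s) of size 1 → block sizes [3, 1]

Assembling the blocks gives a Jordan form
J =
  [-4,  1,  0,  0]
  [ 0, -4,  1,  0]
  [ 0,  0, -4,  0]
  [ 0,  0,  0, -4]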